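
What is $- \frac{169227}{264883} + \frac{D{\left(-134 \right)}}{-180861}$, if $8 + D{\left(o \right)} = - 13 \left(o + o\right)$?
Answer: $- \frac{31527297755}{47907004263} \approx -0.65809$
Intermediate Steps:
$D{\left(o \right)} = -8 - 26 o$ ($D{\left(o \right)} = -8 - 13 \left(o + o\right) = -8 - 13 \cdot 2 o = -8 - 26 o$)
$- \frac{169227}{264883} + \frac{D{\left(-134 \right)}}{-180861} = - \frac{169227}{264883} + \frac{-8 - -3484}{-180861} = \left(-169227\right) \frac{1}{264883} + \left(-8 + 3484\right) \left(- \frac{1}{180861}\right) = - \frac{169227}{264883} + 3476 \left(- \frac{1}{180861}\right) = - \frac{169227}{264883} - \frac{3476}{180861} = - \frac{31527297755}{47907004263}$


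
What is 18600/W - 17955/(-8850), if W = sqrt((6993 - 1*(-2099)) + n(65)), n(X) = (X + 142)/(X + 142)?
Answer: 1197/590 + 6200*sqrt(9093)/3031 ≈ 197.08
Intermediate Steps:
n(X) = 1 (n(X) = (142 + X)/(142 + X) = 1)
W = sqrt(9093) (W = sqrt((6993 - 1*(-2099)) + 1) = sqrt((6993 + 2099) + 1) = sqrt(9092 + 1) = sqrt(9093) ≈ 95.357)
18600/W - 17955/(-8850) = 18600/(sqrt(9093)) - 17955/(-8850) = 18600*(sqrt(9093)/9093) - 17955*(-1/8850) = 6200*sqrt(9093)/3031 + 1197/590 = 1197/590 + 6200*sqrt(9093)/3031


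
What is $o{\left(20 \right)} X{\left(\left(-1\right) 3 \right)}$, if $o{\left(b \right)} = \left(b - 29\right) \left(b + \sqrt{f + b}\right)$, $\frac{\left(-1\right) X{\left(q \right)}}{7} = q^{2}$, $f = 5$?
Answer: $14175$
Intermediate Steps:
$X{\left(q \right)} = - 7 q^{2}$
$o{\left(b \right)} = \left(-29 + b\right) \left(b + \sqrt{5 + b}\right)$ ($o{\left(b \right)} = \left(b - 29\right) \left(b + \sqrt{5 + b}\right) = \left(-29 + b\right) \left(b + \sqrt{5 + b}\right)$)
$o{\left(20 \right)} X{\left(\left(-1\right) 3 \right)} = \left(20^{2} - 580 - 29 \sqrt{5 + 20} + 20 \sqrt{5 + 20}\right) \left(- 7 \left(\left(-1\right) 3\right)^{2}\right) = \left(400 - 580 - 29 \sqrt{25} + 20 \sqrt{25}\right) \left(- 7 \left(-3\right)^{2}\right) = \left(400 - 580 - 145 + 20 \cdot 5\right) \left(\left(-7\right) 9\right) = \left(400 - 580 - 145 + 100\right) \left(-63\right) = \left(-225\right) \left(-63\right) = 14175$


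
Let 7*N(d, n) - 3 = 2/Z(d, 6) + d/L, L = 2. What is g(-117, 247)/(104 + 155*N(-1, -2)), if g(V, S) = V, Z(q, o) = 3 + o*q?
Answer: -4914/6073 ≈ -0.80916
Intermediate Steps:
N(d, n) = 3/7 + d/14 + 2/(7*(3 + 6*d)) (N(d, n) = 3/7 + (2/(3 + 6*d) + d/2)/7 = 3/7 + (d/2 + 2/(3 + 6*d))/7 = 3/7 + (d/14 + 2/(7*(3 + 6*d))) = 3/7 + d/14 + 2/(7*(3 + 6*d)))
g(-117, 247)/(104 + 155*N(-1, -2)) = -117/(104 + 155*((22 + 6*(-1)**2 + 39*(-1))/(42*(1 + 2*(-1))))) = -117/(104 + 155*((22 + 6*1 - 39)/(42*(1 - 2)))) = -117/(104 + 155*((1/42)*(22 + 6 - 39)/(-1))) = -117/(104 + 155*((1/42)*(-1)*(-11))) = -117/(104 + 155*(11/42)) = -117/(104 + 1705/42) = -117/6073/42 = -117*42/6073 = -4914/6073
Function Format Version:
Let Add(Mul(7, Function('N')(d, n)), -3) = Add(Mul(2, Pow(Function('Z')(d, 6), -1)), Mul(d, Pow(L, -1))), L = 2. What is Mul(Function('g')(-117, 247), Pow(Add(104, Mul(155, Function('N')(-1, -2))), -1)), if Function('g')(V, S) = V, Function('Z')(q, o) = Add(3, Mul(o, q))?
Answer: Rational(-4914, 6073) ≈ -0.80916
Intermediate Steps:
Function('N')(d, n) = Add(Rational(3, 7), Mul(Rational(1, 14), d), Mul(Rational(2, 7), Pow(Add(3, Mul(6, d)), -1))) (Function('N')(d, n) = Add(Rational(3, 7), Mul(Rational(1, 7), Add(Mul(2, Pow(Add(3, Mul(6, d)), -1)), Mul(d, Pow(2, -1))))) = Add(Rational(3, 7), Mul(Rational(1, 7), Add(Mul(2, Pow(Add(3, Mul(6, d)), -1)), Mul(d, Rational(1, 2))))) = Add(Rational(3, 7), Mul(Rational(1, 7), Add(Mul(2, Pow(Add(3, Mul(6, d)), -1)), Mul(Rational(1, 2), d)))) = Add(Rational(3, 7), Mul(Rational(1, 7), Add(Mul(Rational(1, 2), d), Mul(2, Pow(Add(3, Mul(6, d)), -1))))) = Add(Rational(3, 7), Add(Mul(Rational(1, 14), d), Mul(Rational(2, 7), Pow(Add(3, Mul(6, d)), -1)))) = Add(Rational(3, 7), Mul(Rational(1, 14), d), Mul(Rational(2, 7), Pow(Add(3, Mul(6, d)), -1))))
Mul(Function('g')(-117, 247), Pow(Add(104, Mul(155, Function('N')(-1, -2))), -1)) = Mul(-117, Pow(Add(104, Mul(155, Mul(Rational(1, 42), Pow(Add(1, Mul(2, -1)), -1), Add(22, Mul(6, Pow(-1, 2)), Mul(39, -1))))), -1)) = Mul(-117, Pow(Add(104, Mul(155, Mul(Rational(1, 42), Pow(Add(1, -2), -1), Add(22, Mul(6, 1), -39)))), -1)) = Mul(-117, Pow(Add(104, Mul(155, Mul(Rational(1, 42), Pow(-1, -1), Add(22, 6, -39)))), -1)) = Mul(-117, Pow(Add(104, Mul(155, Mul(Rational(1, 42), -1, -11))), -1)) = Mul(-117, Pow(Add(104, Mul(155, Rational(11, 42))), -1)) = Mul(-117, Pow(Add(104, Rational(1705, 42)), -1)) = Mul(-117, Pow(Rational(6073, 42), -1)) = Mul(-117, Rational(42, 6073)) = Rational(-4914, 6073)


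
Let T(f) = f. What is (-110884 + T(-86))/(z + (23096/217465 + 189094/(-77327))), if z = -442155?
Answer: 23037804995350/91793588872603 ≈ 0.25097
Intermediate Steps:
(-110884 + T(-86))/(z + (23096/217465 + 189094/(-77327))) = (-110884 - 86)/(-442155 + (23096/217465 + 189094/(-77327))) = -110970/(-442155 + (23096*(1/217465) + 189094*(-1/77327))) = -110970/(-442155 + (23096/217465 - 189094/77327)) = -110970/(-442155 - 39335382318/16815916055) = -110970/(-7435280698680843/16815916055) = -110970*(-16815916055/7435280698680843) = 23037804995350/91793588872603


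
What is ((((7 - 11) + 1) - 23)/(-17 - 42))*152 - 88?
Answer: -1240/59 ≈ -21.017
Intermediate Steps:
((((7 - 11) + 1) - 23)/(-17 - 42))*152 - 88 = (((-4 + 1) - 23)/(-59))*152 - 88 = ((-3 - 23)*(-1/59))*152 - 88 = -26*(-1/59)*152 - 88 = (26/59)*152 - 88 = 3952/59 - 88 = -1240/59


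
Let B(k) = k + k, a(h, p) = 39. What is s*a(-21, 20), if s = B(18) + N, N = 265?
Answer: 11739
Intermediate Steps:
B(k) = 2*k
s = 301 (s = 2*18 + 265 = 36 + 265 = 301)
s*a(-21, 20) = 301*39 = 11739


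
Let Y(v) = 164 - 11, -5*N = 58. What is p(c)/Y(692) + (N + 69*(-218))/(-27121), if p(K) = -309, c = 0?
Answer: -10128647/6915855 ≈ -1.4646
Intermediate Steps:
N = -58/5 (N = -⅕*58 = -58/5 ≈ -11.600)
Y(v) = 153
p(c)/Y(692) + (N + 69*(-218))/(-27121) = -309/153 + (-58/5 + 69*(-218))/(-27121) = -309*1/153 + (-58/5 - 15042)*(-1/27121) = -103/51 - 75268/5*(-1/27121) = -103/51 + 75268/135605 = -10128647/6915855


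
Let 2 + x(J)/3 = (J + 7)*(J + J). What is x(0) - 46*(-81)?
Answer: 3720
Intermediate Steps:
x(J) = -6 + 6*J*(7 + J) (x(J) = -6 + 3*((J + 7)*(J + J)) = -6 + 3*((7 + J)*(2*J)) = -6 + 3*(2*J*(7 + J)) = -6 + 6*J*(7 + J))
x(0) - 46*(-81) = (-6 + 6*0**2 + 42*0) - 46*(-81) = (-6 + 6*0 + 0) + 3726 = (-6 + 0 + 0) + 3726 = -6 + 3726 = 3720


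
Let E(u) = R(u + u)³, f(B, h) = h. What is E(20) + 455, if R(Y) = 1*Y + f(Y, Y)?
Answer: 512455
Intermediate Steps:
R(Y) = 2*Y (R(Y) = 1*Y + Y = Y + Y = 2*Y)
E(u) = 64*u³ (E(u) = (2*(u + u))³ = (2*(2*u))³ = (4*u)³ = 64*u³)
E(20) + 455 = 64*20³ + 455 = 64*8000 + 455 = 512000 + 455 = 512455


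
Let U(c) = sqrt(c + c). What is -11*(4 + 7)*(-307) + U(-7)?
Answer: 37147 + I*sqrt(14) ≈ 37147.0 + 3.7417*I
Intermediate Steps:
U(c) = sqrt(2)*sqrt(c) (U(c) = sqrt(2*c) = sqrt(2)*sqrt(c))
-11*(4 + 7)*(-307) + U(-7) = -11*(4 + 7)*(-307) + sqrt(2)*sqrt(-7) = -11*11*(-307) + sqrt(2)*(I*sqrt(7)) = -121*(-307) + I*sqrt(14) = 37147 + I*sqrt(14)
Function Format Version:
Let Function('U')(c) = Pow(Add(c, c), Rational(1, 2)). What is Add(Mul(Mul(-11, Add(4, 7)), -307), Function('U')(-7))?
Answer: Add(37147, Mul(I, Pow(14, Rational(1, 2)))) ≈ Add(37147., Mul(3.7417, I))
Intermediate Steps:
Function('U')(c) = Mul(Pow(2, Rational(1, 2)), Pow(c, Rational(1, 2))) (Function('U')(c) = Pow(Mul(2, c), Rational(1, 2)) = Mul(Pow(2, Rational(1, 2)), Pow(c, Rational(1, 2))))
Add(Mul(Mul(-11, Add(4, 7)), -307), Function('U')(-7)) = Add(Mul(Mul(-11, Add(4, 7)), -307), Mul(Pow(2, Rational(1, 2)), Pow(-7, Rational(1, 2)))) = Add(Mul(Mul(-11, 11), -307), Mul(Pow(2, Rational(1, 2)), Mul(I, Pow(7, Rational(1, 2))))) = Add(Mul(-121, -307), Mul(I, Pow(14, Rational(1, 2)))) = Add(37147, Mul(I, Pow(14, Rational(1, 2))))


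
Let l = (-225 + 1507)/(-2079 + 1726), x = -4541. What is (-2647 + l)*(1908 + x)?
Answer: 2463627009/353 ≈ 6.9791e+6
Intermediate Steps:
l = -1282/353 (l = 1282/(-353) = 1282*(-1/353) = -1282/353 ≈ -3.6317)
(-2647 + l)*(1908 + x) = (-2647 - 1282/353)*(1908 - 4541) = -935673/353*(-2633) = 2463627009/353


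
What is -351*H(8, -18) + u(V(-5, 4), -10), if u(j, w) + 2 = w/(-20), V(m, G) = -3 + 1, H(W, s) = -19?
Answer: 13335/2 ≈ 6667.5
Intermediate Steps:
V(m, G) = -2
u(j, w) = -2 - w/20 (u(j, w) = -2 + w/(-20) = -2 + w*(-1/20) = -2 - w/20)
-351*H(8, -18) + u(V(-5, 4), -10) = -351*(-19) + (-2 - 1/20*(-10)) = 6669 + (-2 + 1/2) = 6669 - 3/2 = 13335/2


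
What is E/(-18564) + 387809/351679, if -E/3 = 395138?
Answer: 4157691141/64005578 ≈ 64.958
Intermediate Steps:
E = -1185414 (E = -3*395138 = -1185414)
E/(-18564) + 387809/351679 = -1185414/(-18564) + 387809/351679 = -1185414*(-1/18564) + 387809*(1/351679) = 197569/3094 + 387809/351679 = 4157691141/64005578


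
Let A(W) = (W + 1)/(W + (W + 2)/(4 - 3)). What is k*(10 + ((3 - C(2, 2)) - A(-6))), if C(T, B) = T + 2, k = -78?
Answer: -663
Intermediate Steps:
C(T, B) = 2 + T
A(W) = (1 + W)/(2 + 2*W) (A(W) = (1 + W)/(W + (2 + W)/1) = (1 + W)/(W + (2 + W)*1) = (1 + W)/(W + (2 + W)) = (1 + W)/(2 + 2*W))
k*(10 + ((3 - C(2, 2)) - A(-6))) = -78*(10 + ((3 - (2 + 2)) - 1*1/2)) = -78*(10 + ((3 - 1*4) - 1/2)) = -78*(10 + ((3 - 4) - 1/2)) = -78*(10 + (-1 - 1/2)) = -78*(10 - 3/2) = -78*17/2 = -663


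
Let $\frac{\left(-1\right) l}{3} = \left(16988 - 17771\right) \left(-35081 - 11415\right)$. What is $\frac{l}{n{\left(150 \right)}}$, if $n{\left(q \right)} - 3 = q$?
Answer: $- \frac{12135456}{17} \approx -7.1385 \cdot 10^{5}$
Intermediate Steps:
$n{\left(q \right)} = 3 + q$
$l = -109219104$ ($l = - 3 \left(16988 - 17771\right) \left(-35081 - 11415\right) = - 3 \left(\left(-783\right) \left(-46496\right)\right) = \left(-3\right) 36406368 = -109219104$)
$\frac{l}{n{\left(150 \right)}} = - \frac{109219104}{3 + 150} = - \frac{109219104}{153} = \left(-109219104\right) \frac{1}{153} = - \frac{12135456}{17}$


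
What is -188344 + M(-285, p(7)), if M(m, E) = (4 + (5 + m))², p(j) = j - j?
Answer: -112168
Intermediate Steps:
p(j) = 0
M(m, E) = (9 + m)²
-188344 + M(-285, p(7)) = -188344 + (9 - 285)² = -188344 + (-276)² = -188344 + 76176 = -112168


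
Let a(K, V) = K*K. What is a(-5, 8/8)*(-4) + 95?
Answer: -5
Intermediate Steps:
a(K, V) = K²
a(-5, 8/8)*(-4) + 95 = (-5)²*(-4) + 95 = 25*(-4) + 95 = -100 + 95 = -5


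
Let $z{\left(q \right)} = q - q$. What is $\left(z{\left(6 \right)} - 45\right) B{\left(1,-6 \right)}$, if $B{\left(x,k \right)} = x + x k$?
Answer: $225$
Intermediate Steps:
$z{\left(q \right)} = 0$
$B{\left(x,k \right)} = x + k x$
$\left(z{\left(6 \right)} - 45\right) B{\left(1,-6 \right)} = \left(0 - 45\right) 1 \left(1 - 6\right) = - 45 \cdot 1 \left(-5\right) = \left(-45\right) \left(-5\right) = 225$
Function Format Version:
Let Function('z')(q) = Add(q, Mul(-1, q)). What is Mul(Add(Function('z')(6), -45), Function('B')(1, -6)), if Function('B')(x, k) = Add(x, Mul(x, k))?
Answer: 225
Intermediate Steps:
Function('z')(q) = 0
Function('B')(x, k) = Add(x, Mul(k, x))
Mul(Add(Function('z')(6), -45), Function('B')(1, -6)) = Mul(Add(0, -45), Mul(1, Add(1, -6))) = Mul(-45, Mul(1, -5)) = Mul(-45, -5) = 225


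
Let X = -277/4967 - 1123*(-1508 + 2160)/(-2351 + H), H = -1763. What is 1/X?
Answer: 10217119/1817838977 ≈ 0.0056205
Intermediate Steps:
X = 1817838977/10217119 (X = -277/4967 - 1123*(-1508 + 2160)/(-2351 - 1763) = -277*1/4967 - 1123/((-4114/652)) = -277/4967 - 1123/((-4114*1/652)) = -277/4967 - 1123/(-2057/326) = -277/4967 - 1123*(-326/2057) = -277/4967 + 366098/2057 = 1817838977/10217119 ≈ 177.92)
1/X = 1/(1817838977/10217119) = 10217119/1817838977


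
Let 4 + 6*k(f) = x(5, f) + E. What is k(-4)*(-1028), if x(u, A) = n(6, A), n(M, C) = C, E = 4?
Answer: 2056/3 ≈ 685.33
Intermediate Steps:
x(u, A) = A
k(f) = f/6 (k(f) = -2/3 + (f + 4)/6 = -2/3 + (4 + f)/6 = -2/3 + (2/3 + f/6) = f/6)
k(-4)*(-1028) = ((1/6)*(-4))*(-1028) = -2/3*(-1028) = 2056/3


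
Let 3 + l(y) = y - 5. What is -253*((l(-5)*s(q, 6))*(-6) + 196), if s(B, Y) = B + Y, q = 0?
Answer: -167992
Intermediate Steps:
l(y) = -8 + y (l(y) = -3 + (y - 5) = -3 + (-5 + y) = -8 + y)
-253*((l(-5)*s(q, 6))*(-6) + 196) = -253*(((-8 - 5)*(0 + 6))*(-6) + 196) = -253*(-13*6*(-6) + 196) = -253*(-78*(-6) + 196) = -253*(468 + 196) = -253*664 = -167992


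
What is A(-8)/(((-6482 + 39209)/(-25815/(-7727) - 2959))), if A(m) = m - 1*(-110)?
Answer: -776504852/84293843 ≈ -9.2119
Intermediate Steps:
A(m) = 110 + m (A(m) = m + 110 = 110 + m)
A(-8)/(((-6482 + 39209)/(-25815/(-7727) - 2959))) = (110 - 8)/(((-6482 + 39209)/(-25815/(-7727) - 2959))) = 102/((32727/(-25815*(-1/7727) - 2959))) = 102/((32727/(25815/7727 - 2959))) = 102/((32727/(-22838378/7727))) = 102/((32727*(-7727/22838378))) = 102/(-252881529/22838378) = 102*(-22838378/252881529) = -776504852/84293843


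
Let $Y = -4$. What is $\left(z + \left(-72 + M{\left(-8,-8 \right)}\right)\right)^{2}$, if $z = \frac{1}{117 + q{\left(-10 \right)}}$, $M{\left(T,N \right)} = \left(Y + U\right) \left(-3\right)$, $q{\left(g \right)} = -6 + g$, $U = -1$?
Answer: $\frac{33131536}{10201} \approx 3247.9$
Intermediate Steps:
$M{\left(T,N \right)} = 15$ ($M{\left(T,N \right)} = \left(-4 - 1\right) \left(-3\right) = \left(-5\right) \left(-3\right) = 15$)
$z = \frac{1}{101}$ ($z = \frac{1}{117 - 16} = \frac{1}{101} \approx 0.009901$)
$\left(z + \left(-72 + M{\left(-8,-8 \right)}\right)\right)^{2} = \left(\frac{1}{101} + \left(-72 + 15\right)\right)^{2} = \left(\frac{1}{101} - 57\right)^{2} = \left(- \frac{5756}{101}\right)^{2} = \frac{33131536}{10201}$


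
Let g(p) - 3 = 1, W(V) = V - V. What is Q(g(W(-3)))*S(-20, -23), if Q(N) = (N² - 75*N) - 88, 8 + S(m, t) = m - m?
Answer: 2976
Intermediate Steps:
S(m, t) = -8 (S(m, t) = -8 + (m - m) = -8 + 0 = -8)
W(V) = 0
g(p) = 4 (g(p) = 3 + 1 = 4)
Q(N) = -88 + N² - 75*N
Q(g(W(-3)))*S(-20, -23) = (-88 + 4² - 75*4)*(-8) = (-88 + 16 - 300)*(-8) = -372*(-8) = 2976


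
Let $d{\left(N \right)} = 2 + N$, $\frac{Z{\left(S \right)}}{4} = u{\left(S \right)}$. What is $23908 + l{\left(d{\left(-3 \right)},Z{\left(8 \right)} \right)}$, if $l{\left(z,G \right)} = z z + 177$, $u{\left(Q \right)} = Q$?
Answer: $24086$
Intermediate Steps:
$Z{\left(S \right)} = 4 S$
$l{\left(z,G \right)} = 177 + z^{2}$ ($l{\left(z,G \right)} = z^{2} + 177 = 177 + z^{2}$)
$23908 + l{\left(d{\left(-3 \right)},Z{\left(8 \right)} \right)} = 23908 + \left(177 + \left(2 - 3\right)^{2}\right) = 23908 + \left(177 + \left(-1\right)^{2}\right) = 23908 + \left(177 + 1\right) = 23908 + 178 = 24086$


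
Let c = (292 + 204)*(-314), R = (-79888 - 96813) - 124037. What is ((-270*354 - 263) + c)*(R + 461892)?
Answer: -40544251398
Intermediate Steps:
R = -300738 (R = -176701 - 124037 = -300738)
c = -155744 (c = 496*(-314) = -155744)
((-270*354 - 263) + c)*(R + 461892) = ((-270*354 - 263) - 155744)*(-300738 + 461892) = ((-95580 - 263) - 155744)*161154 = (-95843 - 155744)*161154 = -251587*161154 = -40544251398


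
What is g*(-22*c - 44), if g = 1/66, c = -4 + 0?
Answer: ⅔ ≈ 0.66667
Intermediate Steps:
c = -4
g = 1/66 ≈ 0.015152
g*(-22*c - 44) = (-22*(-4) - 44)/66 = (88 - 44)/66 = (1/66)*44 = ⅔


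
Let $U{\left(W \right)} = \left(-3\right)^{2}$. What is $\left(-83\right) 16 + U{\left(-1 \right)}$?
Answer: $-1319$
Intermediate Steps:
$U{\left(W \right)} = 9$
$\left(-83\right) 16 + U{\left(-1 \right)} = \left(-83\right) 16 + 9 = -1328 + 9 = -1319$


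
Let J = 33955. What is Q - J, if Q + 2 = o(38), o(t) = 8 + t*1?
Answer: -33911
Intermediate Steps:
o(t) = 8 + t
Q = 44 (Q = -2 + (8 + 38) = -2 + 46 = 44)
Q - J = 44 - 1*33955 = 44 - 33955 = -33911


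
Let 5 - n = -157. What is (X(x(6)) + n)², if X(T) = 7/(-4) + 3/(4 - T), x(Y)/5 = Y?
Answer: 69338929/2704 ≈ 25643.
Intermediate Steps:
x(Y) = 5*Y
n = 162 (n = 5 - 1*(-157) = 5 + 157 = 162)
X(T) = -7/4 + 3/(4 - T) (X(T) = 7*(-¼) + 3/(4 - T) = -7/4 + 3/(4 - T))
(X(x(6)) + n)² = ((16 - 35*6)/(4*(-4 + 5*6)) + 162)² = ((16 - 7*30)/(4*(-4 + 30)) + 162)² = ((¼)*(16 - 210)/26 + 162)² = ((¼)*(1/26)*(-194) + 162)² = (-97/52 + 162)² = (8327/52)² = 69338929/2704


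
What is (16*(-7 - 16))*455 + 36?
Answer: -167404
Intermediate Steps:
(16*(-7 - 16))*455 + 36 = (16*(-23))*455 + 36 = -368*455 + 36 = -167440 + 36 = -167404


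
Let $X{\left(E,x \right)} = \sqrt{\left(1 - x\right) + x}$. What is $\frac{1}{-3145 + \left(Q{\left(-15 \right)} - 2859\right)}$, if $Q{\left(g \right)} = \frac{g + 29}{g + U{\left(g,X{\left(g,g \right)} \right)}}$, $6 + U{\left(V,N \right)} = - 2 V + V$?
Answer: $- \frac{3}{18019} \approx -0.00016649$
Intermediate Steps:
$X{\left(E,x \right)} = 1$ ($X{\left(E,x \right)} = \sqrt{1} = 1$)
$U{\left(V,N \right)} = -6 - V$ ($U{\left(V,N \right)} = -6 + \left(- 2 V + V\right) = -6 - V$)
$Q{\left(g \right)} = - \frac{29}{6} - \frac{g}{6}$ ($Q{\left(g \right)} = \frac{g + 29}{g - \left(6 + g\right)} = \frac{29 + g}{-6} = \left(29 + g\right) \left(- \frac{1}{6}\right) = - \frac{29}{6} - \frac{g}{6}$)
$\frac{1}{-3145 + \left(Q{\left(-15 \right)} - 2859\right)} = \frac{1}{-3145 - \frac{8584}{3}} = \frac{1}{- \frac{18019}{3}} = - \frac{3}{18019}$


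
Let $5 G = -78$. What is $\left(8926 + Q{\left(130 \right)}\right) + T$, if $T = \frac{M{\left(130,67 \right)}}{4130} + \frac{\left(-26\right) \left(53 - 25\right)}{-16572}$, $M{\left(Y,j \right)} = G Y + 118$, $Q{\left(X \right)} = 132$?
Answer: $\frac{15498056275}{1711059} \approx 9057.6$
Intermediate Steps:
$G = - \frac{78}{5}$ ($G = \frac{1}{5} \left(-78\right) = - \frac{78}{5} \approx -15.6$)
$M{\left(Y,j \right)} = 118 - \frac{78 Y}{5}$ ($M{\left(Y,j \right)} = - \frac{78 Y}{5} + 118 = 118 - \frac{78 Y}{5}$)
$T = - \frac{716147}{1711059}$ ($T = \frac{118 - 2028}{4130} + \frac{\left(-26\right) \left(53 - 25\right)}{-16572} = \left(118 - 2028\right) \frac{1}{4130} + \left(-26\right) 28 \left(- \frac{1}{16572}\right) = \left(-1910\right) \frac{1}{4130} - - \frac{182}{4143} = - \frac{191}{413} + \frac{182}{4143} = - \frac{716147}{1711059} \approx -0.41854$)
$\left(8926 + Q{\left(130 \right)}\right) + T = \left(8926 + 132\right) - \frac{716147}{1711059} = 9058 - \frac{716147}{1711059} = \frac{15498056275}{1711059}$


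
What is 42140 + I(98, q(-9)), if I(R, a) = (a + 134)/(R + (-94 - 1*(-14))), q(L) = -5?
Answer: 252883/6 ≈ 42147.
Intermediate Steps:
I(R, a) = (134 + a)/(-80 + R) (I(R, a) = (134 + a)/(R + (-94 + 14)) = (134 + a)/(R - 80) = (134 + a)/(-80 + R))
42140 + I(98, q(-9)) = 42140 + (134 - 5)/(-80 + 98) = 42140 + 129/18 = 42140 + (1/18)*129 = 42140 + 43/6 = 252883/6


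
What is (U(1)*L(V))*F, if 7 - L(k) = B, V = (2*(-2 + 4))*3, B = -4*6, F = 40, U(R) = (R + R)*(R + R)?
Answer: 4960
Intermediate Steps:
U(R) = 4*R**2 (U(R) = (2*R)*(2*R) = 4*R**2)
B = -24
V = 12 (V = (2*2)*3 = 4*3 = 12)
L(k) = 31 (L(k) = 7 - 1*(-24) = 7 + 24 = 31)
(U(1)*L(V))*F = ((4*1**2)*31)*40 = ((4*1)*31)*40 = (4*31)*40 = 124*40 = 4960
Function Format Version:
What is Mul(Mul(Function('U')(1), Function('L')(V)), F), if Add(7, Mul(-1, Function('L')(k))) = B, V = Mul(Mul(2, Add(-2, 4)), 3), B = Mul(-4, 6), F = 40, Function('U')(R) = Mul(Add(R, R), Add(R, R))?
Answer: 4960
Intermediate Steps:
Function('U')(R) = Mul(4, Pow(R, 2)) (Function('U')(R) = Mul(Mul(2, R), Mul(2, R)) = Mul(4, Pow(R, 2)))
B = -24
V = 12 (V = Mul(Mul(2, 2), 3) = Mul(4, 3) = 12)
Function('L')(k) = 31 (Function('L')(k) = Add(7, Mul(-1, -24)) = Add(7, 24) = 31)
Mul(Mul(Function('U')(1), Function('L')(V)), F) = Mul(Mul(Mul(4, Pow(1, 2)), 31), 40) = Mul(Mul(Mul(4, 1), 31), 40) = Mul(Mul(4, 31), 40) = Mul(124, 40) = 4960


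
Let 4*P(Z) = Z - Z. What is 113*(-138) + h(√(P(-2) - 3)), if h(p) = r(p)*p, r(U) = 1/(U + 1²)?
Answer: (-15593*√3 + 15594*I)/(√3 - I) ≈ -15593.0 + 0.43301*I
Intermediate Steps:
r(U) = 1/(1 + U) (r(U) = 1/(U + 1) = 1/(1 + U))
P(Z) = 0 (P(Z) = (Z - Z)/4 = (¼)*0 = 0)
h(p) = p/(1 + p)
113*(-138) + h(√(P(-2) - 3)) = 113*(-138) + √(0 - 3)/(1 + √(0 - 3)) = -15594 + √(-3)/(1 + √(-3)) = -15594 + (I*√3)/(1 + I*√3) = -15594 + I*√3/(1 + I*√3)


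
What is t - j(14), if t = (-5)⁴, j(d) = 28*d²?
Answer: -4863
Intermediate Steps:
t = 625
t - j(14) = 625 - 28*14² = 625 - 28*196 = 625 - 1*5488 = 625 - 5488 = -4863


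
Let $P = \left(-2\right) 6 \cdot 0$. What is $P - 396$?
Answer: $-396$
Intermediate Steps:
$P = 0$ ($P = \left(-12\right) 0 = 0$)
$P - 396 = 0 - 396 = -396$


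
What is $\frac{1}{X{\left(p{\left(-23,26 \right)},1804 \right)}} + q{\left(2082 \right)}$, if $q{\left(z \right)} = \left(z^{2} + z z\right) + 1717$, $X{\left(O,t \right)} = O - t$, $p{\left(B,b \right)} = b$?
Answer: $\frac{15417331369}{1778} \approx 8.6712 \cdot 10^{6}$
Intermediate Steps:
$q{\left(z \right)} = 1717 + 2 z^{2}$ ($q{\left(z \right)} = \left(z^{2} + z^{2}\right) + 1717 = 2 z^{2} + 1717 = 1717 + 2 z^{2}$)
$\frac{1}{X{\left(p{\left(-23,26 \right)},1804 \right)}} + q{\left(2082 \right)} = \frac{1}{26 - 1804} + \left(1717 + 2 \cdot 2082^{2}\right) = \frac{1}{26 - 1804} + \left(1717 + 2 \cdot 4334724\right) = \frac{1}{-1778} + \left(1717 + 8669448\right) = - \frac{1}{1778} + 8671165 = \frac{15417331369}{1778}$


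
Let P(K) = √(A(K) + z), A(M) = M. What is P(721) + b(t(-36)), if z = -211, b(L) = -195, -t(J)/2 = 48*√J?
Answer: -195 + √510 ≈ -172.42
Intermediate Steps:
t(J) = -96*√J
P(K) = √(-211 + K) (P(K) = √(K - 211) = √(-211 + K))
P(721) + b(t(-36)) = √(-211 + 721) - 195 = √510 - 195 = -195 + √510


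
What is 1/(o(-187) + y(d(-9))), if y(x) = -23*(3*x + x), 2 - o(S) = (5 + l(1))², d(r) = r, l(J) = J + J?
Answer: 1/781 ≈ 0.0012804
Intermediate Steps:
l(J) = 2*J
o(S) = -47 (o(S) = 2 - (5 + 2*1)² = 2 - (5 + 2)² = 2 - 1*7² = 2 - 1*49 = 2 - 49 = -47)
y(x) = -92*x
1/(o(-187) + y(d(-9))) = 1/(-47 - 92*(-9)) = 1/(-47 + 828) = 1/781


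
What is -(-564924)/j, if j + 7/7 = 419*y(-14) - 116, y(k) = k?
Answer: -564924/5983 ≈ -94.422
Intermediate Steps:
j = -5983 (j = -1 + (419*(-14) - 116) = -1 + (-5866 - 116) = -1 - 5982 = -5983)
-(-564924)/j = -(-564924)/(-5983) = -(-564924)*(-1)/5983 = -1*564924/5983 = -564924/5983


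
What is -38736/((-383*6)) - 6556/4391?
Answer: 25837348/1681753 ≈ 15.363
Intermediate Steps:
-38736/((-383*6)) - 6556/4391 = -38736/(-2298) - 6556*1/4391 = -38736*(-1/2298) - 6556/4391 = 6456/383 - 6556/4391 = 25837348/1681753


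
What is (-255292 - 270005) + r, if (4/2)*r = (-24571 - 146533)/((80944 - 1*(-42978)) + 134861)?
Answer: -135938019103/258783 ≈ -5.2530e+5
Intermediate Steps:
r = -85552/258783 (r = ((-24571 - 146533)/((80944 - 1*(-42978)) + 134861))/2 = (-171104/((80944 + 42978) + 134861))/2 = (-171104/(123922 + 134861))/2 = (-171104/258783)/2 = (-171104*1/258783)/2 = (½)*(-171104/258783) = -85552/258783 ≈ -0.33059)
(-255292 - 270005) + r = (-255292 - 270005) - 85552/258783 = -525297 - 85552/258783 = -135938019103/258783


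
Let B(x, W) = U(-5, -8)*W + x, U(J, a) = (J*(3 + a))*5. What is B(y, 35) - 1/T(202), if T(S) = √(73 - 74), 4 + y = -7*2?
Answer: 4357 + I ≈ 4357.0 + 1.0*I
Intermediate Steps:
y = -18 (y = -4 - 7*2 = -4 - 14 = -18)
T(S) = I (T(S) = √(-1) = I)
U(J, a) = 5*J*(3 + a)
B(x, W) = x + 125*W (B(x, W) = (5*(-5)*(3 - 8))*W + x = (5*(-5)*(-5))*W + x = 125*W + x = x + 125*W)
B(y, 35) - 1/T(202) = (-18 + 125*35) - 1/I = (-18 + 4375) - (-1)*I = 4357 + I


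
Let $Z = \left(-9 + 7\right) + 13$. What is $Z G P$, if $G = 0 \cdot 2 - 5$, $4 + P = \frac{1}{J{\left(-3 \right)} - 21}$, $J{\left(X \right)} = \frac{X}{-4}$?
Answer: $\frac{18040}{81} \approx 222.72$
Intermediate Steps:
$J{\left(X \right)} = - \frac{X}{4}$ ($J{\left(X \right)} = X \left(- \frac{1}{4}\right) = - \frac{X}{4}$)
$Z = 11$ ($Z = -2 + 13 = 11$)
$P = - \frac{328}{81}$ ($P = -4 + \frac{1}{\left(- \frac{1}{4}\right) \left(-3\right) - 21} = -4 + \frac{1}{\frac{3}{4} - 21} = -4 + \frac{1}{- \frac{81}{4}} = -4 - \frac{4}{81} = - \frac{328}{81} \approx -4.0494$)
$G = -5$ ($G = 0 - 5 = -5$)
$Z G P = 11 \left(-5\right) \left(- \frac{328}{81}\right) = \left(-55\right) \left(- \frac{328}{81}\right) = \frac{18040}{81}$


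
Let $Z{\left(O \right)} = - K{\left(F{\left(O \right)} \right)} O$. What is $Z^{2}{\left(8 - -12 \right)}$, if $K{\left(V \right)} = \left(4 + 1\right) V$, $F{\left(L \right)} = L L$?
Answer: $1600000000$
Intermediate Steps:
$F{\left(L \right)} = L^{2}$
$K{\left(V \right)} = 5 V$
$Z{\left(O \right)} = - 5 O^{3}$ ($Z{\left(O \right)} = - 5 O^{2} O = - 5 O^{3}$)
$Z^{2}{\left(8 - -12 \right)} = \left(- 5 \left(8 - -12\right)^{3}\right)^{2} = \left(- 5 \left(8 + 12\right)^{3}\right)^{2} = \left(- 5 \cdot 20^{3}\right)^{2} = \left(\left(-5\right) 8000\right)^{2} = \left(-40000\right)^{2} = 1600000000$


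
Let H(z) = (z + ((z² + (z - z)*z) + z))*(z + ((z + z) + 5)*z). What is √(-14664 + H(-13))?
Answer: 2*√5629 ≈ 150.05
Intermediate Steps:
H(z) = (z + z*(5 + 2*z))*(z² + 2*z) (H(z) = (z + ((z² + 0*z) + z))*(z + (2*z + 5)*z) = (z + ((z² + 0) + z))*(z + (5 + 2*z)*z) = (z + (z² + z))*(z + z*(5 + 2*z)) = (z + (z + z²))*(z + z*(5 + 2*z)) = (z² + 2*z)*(z + z*(5 + 2*z)) = (z + z*(5 + 2*z))*(z² + 2*z))
√(-14664 + H(-13)) = √(-14664 + 2*(-13)²*(6 + (-13)² + 5*(-13))) = √(-14664 + 2*169*(6 + 169 - 65)) = √(-14664 + 2*169*110) = √(-14664 + 37180) = √22516 = 2*√5629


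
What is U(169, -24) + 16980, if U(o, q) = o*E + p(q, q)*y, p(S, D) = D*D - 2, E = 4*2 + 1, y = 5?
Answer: 21371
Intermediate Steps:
E = 9 (E = 8 + 1 = 9)
p(S, D) = -2 + D² (p(S, D) = D² - 2 = -2 + D²)
U(o, q) = -10 + 5*q² + 9*o (U(o, q) = o*9 + (-2 + q²)*5 = 9*o + (-10 + 5*q²) = -10 + 5*q² + 9*o)
U(169, -24) + 16980 = (-10 + 5*(-24)² + 9*169) + 16980 = (-10 + 5*576 + 1521) + 16980 = (-10 + 2880 + 1521) + 16980 = 4391 + 16980 = 21371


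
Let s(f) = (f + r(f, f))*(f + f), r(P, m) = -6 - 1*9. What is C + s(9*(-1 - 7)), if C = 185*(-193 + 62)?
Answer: -11707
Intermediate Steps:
r(P, m) = -15 (r(P, m) = -6 - 9 = -15)
s(f) = 2*f*(-15 + f) (s(f) = (f - 15)*(f + f) = (-15 + f)*(2*f) = 2*f*(-15 + f))
C = -24235 (C = 185*(-131) = -24235)
C + s(9*(-1 - 7)) = -24235 + 2*(9*(-1 - 7))*(-15 + 9*(-1 - 7)) = -24235 + 2*(9*(-8))*(-15 + 9*(-8)) = -24235 + 2*(-72)*(-15 - 72) = -24235 + 2*(-72)*(-87) = -24235 + 12528 = -11707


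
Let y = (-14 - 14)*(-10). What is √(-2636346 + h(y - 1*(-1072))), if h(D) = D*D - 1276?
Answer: I*√809718 ≈ 899.84*I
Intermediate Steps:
y = 280 (y = -28*(-10) = 280)
h(D) = -1276 + D² (h(D) = D² - 1276 = -1276 + D²)
√(-2636346 + h(y - 1*(-1072))) = √(-2636346 + (-1276 + (280 - 1*(-1072))²)) = √(-2636346 + (-1276 + (280 + 1072)²)) = √(-2636346 + (-1276 + 1352²)) = √(-2636346 + (-1276 + 1827904)) = √(-2636346 + 1826628) = √(-809718) = I*√809718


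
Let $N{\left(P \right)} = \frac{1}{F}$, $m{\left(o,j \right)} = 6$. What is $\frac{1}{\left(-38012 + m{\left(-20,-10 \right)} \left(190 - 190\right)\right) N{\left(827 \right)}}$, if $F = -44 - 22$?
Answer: $\frac{33}{19006} \approx 0.0017363$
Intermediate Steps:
$F = -66$ ($F = -44 - 22 = -66$)
$N{\left(P \right)} = - \frac{1}{66}$ ($N{\left(P \right)} = \frac{1}{-66} = - \frac{1}{66}$)
$\frac{1}{\left(-38012 + m{\left(-20,-10 \right)} \left(190 - 190\right)\right) N{\left(827 \right)}} = \frac{1}{\left(-38012 + 6 \left(190 - 190\right)\right) \left(- \frac{1}{66}\right)} = \frac{1}{-38012 + 6 \cdot 0} \left(-66\right) = \frac{1}{-38012 + 0} \left(-66\right) = \frac{1}{-38012} \left(-66\right) = \left(- \frac{1}{38012}\right) \left(-66\right) = \frac{33}{19006}$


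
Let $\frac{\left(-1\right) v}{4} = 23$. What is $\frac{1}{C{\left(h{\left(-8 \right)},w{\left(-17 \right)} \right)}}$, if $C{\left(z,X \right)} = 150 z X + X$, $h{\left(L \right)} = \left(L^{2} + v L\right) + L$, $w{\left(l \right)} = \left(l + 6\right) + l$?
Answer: $- \frac{1}{3326428} \approx -3.0062 \cdot 10^{-7}$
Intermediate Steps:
$v = -92$ ($v = \left(-4\right) 23 = -92$)
$w{\left(l \right)} = 6 + 2 l$ ($w{\left(l \right)} = \left(6 + l\right) + l = 6 + 2 l$)
$h{\left(L \right)} = L^{2} - 91 L$ ($h{\left(L \right)} = \left(L^{2} - 92 L\right) + L = L^{2} - 91 L$)
$C{\left(z,X \right)} = X + 150 X z$ ($C{\left(z,X \right)} = 150 X z + X = X + 150 X z$)
$\frac{1}{C{\left(h{\left(-8 \right)},w{\left(-17 \right)} \right)}} = \frac{1}{\left(6 + 2 \left(-17\right)\right) \left(1 + 150 \left(- 8 \left(-91 - 8\right)\right)\right)} = \frac{1}{\left(6 - 34\right) \left(1 + 150 \left(\left(-8\right) \left(-99\right)\right)\right)} = \frac{1}{\left(-28\right) \left(1 + 150 \cdot 792\right)} = \frac{1}{\left(-28\right) \left(1 + 118800\right)} = \frac{1}{\left(-28\right) 118801} = \frac{1}{-3326428} = - \frac{1}{3326428}$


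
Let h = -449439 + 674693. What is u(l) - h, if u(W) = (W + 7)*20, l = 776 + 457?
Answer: -200454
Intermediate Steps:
l = 1233
u(W) = 140 + 20*W (u(W) = (7 + W)*20 = 140 + 20*W)
h = 225254
u(l) - h = (140 + 20*1233) - 1*225254 = (140 + 24660) - 225254 = 24800 - 225254 = -200454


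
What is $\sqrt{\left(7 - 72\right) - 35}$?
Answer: $10 i \approx 10.0 i$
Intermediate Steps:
$\sqrt{\left(7 - 72\right) - 35} = \sqrt{-65 - 35} = \sqrt{-100} = 10 i$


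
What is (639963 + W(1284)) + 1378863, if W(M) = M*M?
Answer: 3667482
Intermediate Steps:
W(M) = M**2
(639963 + W(1284)) + 1378863 = (639963 + 1284**2) + 1378863 = (639963 + 1648656) + 1378863 = 2288619 + 1378863 = 3667482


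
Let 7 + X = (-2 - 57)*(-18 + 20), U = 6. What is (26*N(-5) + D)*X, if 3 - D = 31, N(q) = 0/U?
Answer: 3500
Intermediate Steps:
N(q) = 0 (N(q) = 0/6 = 0*(⅙) = 0)
D = -28 (D = 3 - 1*31 = 3 - 31 = -28)
X = -125 (X = -7 + (-2 - 57)*(-18 + 20) = -7 - 59*2 = -7 - 118 = -125)
(26*N(-5) + D)*X = (26*0 - 28)*(-125) = (0 - 28)*(-125) = -28*(-125) = 3500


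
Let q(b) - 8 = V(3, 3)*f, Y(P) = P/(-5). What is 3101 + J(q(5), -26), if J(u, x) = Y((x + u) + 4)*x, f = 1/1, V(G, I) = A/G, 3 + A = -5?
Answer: 9043/3 ≈ 3014.3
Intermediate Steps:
A = -8 (A = -3 - 5 = -8)
V(G, I) = -8/G
Y(P) = -P/5 (Y(P) = P*(-1/5) = -P/5)
f = 1
q(b) = 16/3 (q(b) = 8 - 8/3*1 = 8 - 8/3 = 16/3)
J(u, x) = x*(-4/5 - u/5 - x/5) (J(u, x) = (-((x + u) + 4)/5)*x = (-((u + x) + 4)/5)*x = (-(4 + u + x)/5)*x = (-4/5 - u/5 - x/5)*x = x*(-4/5 - u/5 - x/5))
3101 + J(q(5), -26) = 3101 + (1/5)*(-26)*(-4 - 1*16/3 - 1*(-26)) = 3101 + (1/5)*(-26)*(-4 - 16/3 + 26) = 3101 + (1/5)*(-26)*(50/3) = 3101 - 260/3 = 9043/3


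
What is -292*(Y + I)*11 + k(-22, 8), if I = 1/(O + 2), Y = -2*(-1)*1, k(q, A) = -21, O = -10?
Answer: -12087/2 ≈ -6043.5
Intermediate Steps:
Y = 2 (Y = 2*1 = 2)
I = -⅛ (I = 1/(-10 + 2) = 1/(-8) = -⅛ ≈ -0.12500)
-292*(Y + I)*11 + k(-22, 8) = -292*(2 - ⅛)*11 - 21 = -1095*11/2 - 21 = -292*165/8 - 21 = -12045/2 - 21 = -12087/2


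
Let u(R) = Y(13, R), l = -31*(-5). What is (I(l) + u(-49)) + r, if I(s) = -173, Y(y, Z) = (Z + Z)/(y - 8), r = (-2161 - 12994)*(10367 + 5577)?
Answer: -1208157563/5 ≈ -2.4163e+8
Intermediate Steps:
r = -241631320 (r = -15155*15944 = -241631320)
l = 155
Y(y, Z) = 2*Z/(-8 + y) (Y(y, Z) = (2*Z)/(-8 + y) = 2*Z/(-8 + y))
u(R) = 2*R/5 (u(R) = 2*R/(-8 + 13) = 2*R/5)
(I(l) + u(-49)) + r = (-173 + (⅖)*(-49)) - 241631320 = (-173 - 98/5) - 241631320 = -963/5 - 241631320 = -1208157563/5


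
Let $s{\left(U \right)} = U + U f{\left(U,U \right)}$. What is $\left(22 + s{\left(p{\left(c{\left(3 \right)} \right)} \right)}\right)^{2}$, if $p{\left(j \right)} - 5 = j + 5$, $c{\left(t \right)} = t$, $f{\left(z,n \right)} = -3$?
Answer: $16$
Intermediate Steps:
$p{\left(j \right)} = 10 + j$ ($p{\left(j \right)} = 5 + \left(j + 5\right) = 5 + \left(5 + j\right) = 10 + j$)
$s{\left(U \right)} = - 2 U$ ($s{\left(U \right)} = U + U \left(-3\right) = U - 3 U = - 2 U$)
$\left(22 + s{\left(p{\left(c{\left(3 \right)} \right)} \right)}\right)^{2} = \left(22 - 2 \left(10 + 3\right)\right)^{2} = \left(22 - 26\right)^{2} = \left(-4\right)^{2} = 16$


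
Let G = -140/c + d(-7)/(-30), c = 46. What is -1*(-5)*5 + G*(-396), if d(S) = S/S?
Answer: 142993/115 ≈ 1243.4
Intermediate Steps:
d(S) = 1
G = -2123/690 (G = -140/46 + 1/(-30) = -140*1/46 + 1*(-1/30) = -70/23 - 1/30 = -2123/690 ≈ -3.0768)
-1*(-5)*5 + G*(-396) = -1*(-5)*5 - 2123/690*(-396) = 5*5 + 140118/115 = 25 + 140118/115 = 142993/115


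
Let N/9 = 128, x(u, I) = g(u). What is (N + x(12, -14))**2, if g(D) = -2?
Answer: 1322500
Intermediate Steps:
x(u, I) = -2
N = 1152 (N = 9*128 = 1152)
(N + x(12, -14))**2 = (1152 - 2)**2 = 1150**2 = 1322500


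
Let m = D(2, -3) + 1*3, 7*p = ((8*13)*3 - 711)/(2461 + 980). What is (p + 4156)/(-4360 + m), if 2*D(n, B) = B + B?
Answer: -4766913/5000920 ≈ -0.95321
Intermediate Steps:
D(n, B) = B (D(n, B) = (B + B)/2 = (2*B)/2 = B)
p = -19/1147 (p = (((8*13)*3 - 711)/(2461 + 980))/7 = ((104*3 - 711)/3441)/7 = ((312 - 711)*(1/3441))/7 = (-399*1/3441)/7 = (⅐)*(-133/1147) = -19/1147 ≈ -0.016565)
m = 0 (m = -3 + 1*3 = -3 + 3 = 0)
(p + 4156)/(-4360 + m) = (-19/1147 + 4156)/(-4360 + 0) = (4766913/1147)/(-4360) = (4766913/1147)*(-1/4360) = -4766913/5000920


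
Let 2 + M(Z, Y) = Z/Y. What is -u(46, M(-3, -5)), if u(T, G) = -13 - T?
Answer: 59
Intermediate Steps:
M(Z, Y) = -2 + Z/Y
-u(46, M(-3, -5)) = -(-13 - 1*46) = -(-13 - 46) = -1*(-59) = 59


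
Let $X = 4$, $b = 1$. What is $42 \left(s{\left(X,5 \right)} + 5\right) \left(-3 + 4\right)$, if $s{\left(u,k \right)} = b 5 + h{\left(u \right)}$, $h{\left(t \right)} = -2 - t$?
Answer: $168$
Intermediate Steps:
$s{\left(u,k \right)} = 3 - u$ ($s{\left(u,k \right)} = 1 \cdot 5 - \left(2 + u\right) = 5 - \left(2 + u\right) = 3 - u$)
$42 \left(s{\left(X,5 \right)} + 5\right) \left(-3 + 4\right) = 42 \left(\left(3 - 4\right) + 5\right) \left(-3 + 4\right) = 42 \left(\left(3 - 4\right) + 5\right) 1 = 42 \left(-1 + 5\right) 1 = 42 \cdot 4 \cdot 1 = 42 \cdot 4 = 168$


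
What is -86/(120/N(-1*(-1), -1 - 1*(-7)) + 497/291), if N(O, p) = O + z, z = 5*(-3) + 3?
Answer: 275286/29453 ≈ 9.3466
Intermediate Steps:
z = -12 (z = -15 + 3 = -12)
N(O, p) = -12 + O (N(O, p) = O - 12 = -12 + O)
-86/(120/N(-1*(-1), -1 - 1*(-7)) + 497/291) = -86/(120/(-12 - 1*(-1)) + 497/291) = -86/(120/(-12 + 1) + 497*(1/291)) = -86/(120/(-11) + 497/291) = -86/(120*(-1/11) + 497/291) = -86/(-120/11 + 497/291) = -86/(-29453/3201) = -86*(-3201/29453) = 275286/29453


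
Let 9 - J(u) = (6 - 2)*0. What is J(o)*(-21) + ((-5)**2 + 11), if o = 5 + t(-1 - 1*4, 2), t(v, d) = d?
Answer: -153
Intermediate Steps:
o = 7 (o = 5 + 2 = 7)
J(u) = 9 (J(u) = 9 - (6 - 2)*0 = 9 - 4*0 = 9 - 1*0 = 9 + 0 = 9)
J(o)*(-21) + ((-5)**2 + 11) = 9*(-21) + ((-5)**2 + 11) = -189 + (25 + 11) = -189 + 36 = -153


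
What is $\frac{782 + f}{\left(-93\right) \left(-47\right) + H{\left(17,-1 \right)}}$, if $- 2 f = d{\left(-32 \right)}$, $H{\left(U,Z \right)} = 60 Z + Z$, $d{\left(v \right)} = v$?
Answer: $\frac{399}{2155} \approx 0.18515$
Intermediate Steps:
$H{\left(U,Z \right)} = 61 Z$
$f = 16$ ($f = \left(- \frac{1}{2}\right) \left(-32\right) = 16$)
$\frac{782 + f}{\left(-93\right) \left(-47\right) + H{\left(17,-1 \right)}} = \frac{782 + 16}{\left(-93\right) \left(-47\right) + 61 \left(-1\right)} = \frac{798}{4371 - 61} = \frac{798}{4310} = 798 \cdot \frac{1}{4310} = \frac{399}{2155}$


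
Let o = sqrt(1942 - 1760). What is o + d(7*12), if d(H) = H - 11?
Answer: 73 + sqrt(182) ≈ 86.491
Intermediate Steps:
d(H) = -11 + H
o = sqrt(182) ≈ 13.491
o + d(7*12) = sqrt(182) + (-11 + 7*12) = sqrt(182) + (-11 + 84) = sqrt(182) + 73 = 73 + sqrt(182)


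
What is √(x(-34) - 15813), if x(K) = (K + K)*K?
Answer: I*√13501 ≈ 116.19*I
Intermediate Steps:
x(K) = 2*K² (x(K) = (2*K)*K = 2*K²)
√(x(-34) - 15813) = √(2*(-34)² - 15813) = √(2*1156 - 15813) = √(2312 - 15813) = √(-13501) = I*√13501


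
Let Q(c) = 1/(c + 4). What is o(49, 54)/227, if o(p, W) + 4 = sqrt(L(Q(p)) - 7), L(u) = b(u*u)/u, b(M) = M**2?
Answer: -4/227 + I*sqrt(55233314)/637643 ≈ -0.017621 + 0.011655*I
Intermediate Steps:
Q(c) = 1/(4 + c)
L(u) = u**3 (L(u) = (u*u)**2/u = (u**2)**2/u = u**4/u = u**3)
o(p, W) = -4 + sqrt(-7 + (4 + p)**(-3)) (o(p, W) = -4 + sqrt((1/(4 + p))**3 - 7) = -4 + sqrt((4 + p)**(-3) - 7) = -4 + sqrt(-7 + (4 + p)**(-3)))
o(49, 54)/227 = (-4 + sqrt(-7 + (4 + 49)**(-3)))/227 = (-4 + sqrt(-7 + 53**(-3)))*(1/227) = (-4 + sqrt(-7 + 1/148877))*(1/227) = (-4 + sqrt(-1042138/148877))*(1/227) = (-4 + I*sqrt(55233314)/2809)*(1/227) = -4/227 + I*sqrt(55233314)/637643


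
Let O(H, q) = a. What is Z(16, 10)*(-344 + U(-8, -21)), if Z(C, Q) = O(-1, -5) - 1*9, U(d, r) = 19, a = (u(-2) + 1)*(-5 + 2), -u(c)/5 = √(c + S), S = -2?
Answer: 3900 - 9750*I ≈ 3900.0 - 9750.0*I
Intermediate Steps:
u(c) = -5*√(-2 + c) (u(c) = -5*√(c - 2) = -5*√(-2 + c))
a = -3 + 30*I (a = (-5*√(-2 - 2) + 1)*(-5 + 2) = (-10*I + 1)*(-3) = (1 - 10*I)*(-3) = -3 + 30*I ≈ -3.0 + 30.0*I)
O(H, q) = -3 + 30*I
Z(C, Q) = -12 + 30*I (Z(C, Q) = (-3 + 30*I) - 1*9 = (-3 + 30*I) - 9 = -12 + 30*I)
Z(16, 10)*(-344 + U(-8, -21)) = (-12 + 30*I)*(-344 + 19) = (-12 + 30*I)*(-325) = 3900 - 9750*I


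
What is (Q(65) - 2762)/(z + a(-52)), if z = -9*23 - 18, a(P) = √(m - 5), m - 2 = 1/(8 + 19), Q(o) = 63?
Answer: 3279285/273391 + 32388*I*√15/1366955 ≈ 11.995 + 0.091765*I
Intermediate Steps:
m = 55/27 (m = 2 + 1/(8 + 19) = 2 + 1/27 = 55/27 ≈ 2.0370)
a(P) = 4*I*√15/9 (a(P) = √(55/27 - 5) = √(-80/27) = 4*I*√15/9)
z = -225 (z = -207 - 18 = -225)
(Q(65) - 2762)/(z + a(-52)) = (63 - 2762)/(-225 + 4*I*√15/9) = -2699/(-225 + 4*I*√15/9)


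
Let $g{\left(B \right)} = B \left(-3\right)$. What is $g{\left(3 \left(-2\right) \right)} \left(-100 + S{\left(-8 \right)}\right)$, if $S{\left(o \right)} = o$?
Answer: $-1944$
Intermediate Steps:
$g{\left(B \right)} = - 3 B$
$g{\left(3 \left(-2\right) \right)} \left(-100 + S{\left(-8 \right)}\right) = - 3 \cdot 3 \left(-2\right) \left(-100 - 8\right) = \left(-3\right) \left(-6\right) \left(-108\right) = 18 \left(-108\right) = -1944$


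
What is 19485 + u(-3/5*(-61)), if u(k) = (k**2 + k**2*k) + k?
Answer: 8736132/125 ≈ 69889.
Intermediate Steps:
u(k) = k + k**2 + k**3 (u(k) = (k**2 + k**3) + k = k + k**2 + k**3)
19485 + u(-3/5*(-61)) = 19485 + (-3/5*(-61))*(1 - 3/5*(-61) + (-3/5*(-61))**2) = 19485 + 183*(1 + 183/5 + (183/5)**2)/5 = 19485 + 183*(1 + 183/5 + 33489/25)/5 = 19485 + (183/5)*(34429/25) = 19485 + 6300507/125 = 8736132/125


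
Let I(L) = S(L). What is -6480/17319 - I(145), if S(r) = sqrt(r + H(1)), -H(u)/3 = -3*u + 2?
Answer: -2160/5773 - 2*sqrt(37) ≈ -12.540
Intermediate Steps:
H(u) = -6 + 9*u (H(u) = -3*(-3*u + 2) = -3*(2 - 3*u) = -6 + 9*u)
S(r) = sqrt(3 + r) (S(r) = sqrt(r + (-6 + 9*1)) = sqrt(r + (-6 + 9)) = sqrt(r + 3) = sqrt(3 + r))
I(L) = sqrt(3 + L)
-6480/17319 - I(145) = -6480/17319 - sqrt(3 + 145) = -6480*1/17319 - sqrt(148) = -2160/5773 - 2*sqrt(37)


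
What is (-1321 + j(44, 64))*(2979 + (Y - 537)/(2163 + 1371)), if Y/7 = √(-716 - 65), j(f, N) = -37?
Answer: -2382667357/589 - 4753*I*√781/1767 ≈ -4.0453e+6 - 75.172*I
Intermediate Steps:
Y = 7*I*√781 (Y = 7*√(-716 - 65) = 7*√(-781) = 7*(I*√781) = 7*I*√781 ≈ 195.62*I)
(-1321 + j(44, 64))*(2979 + (Y - 537)/(2163 + 1371)) = (-1321 - 37)*(2979 + (7*I*√781 - 537)/(2163 + 1371)) = -1358*(2979 + (-537 + 7*I*√781)/3534) = -1358*(2979 + (-537 + 7*I*√781)*(1/3534)) = -1358*(2979 + (-179/1178 + 7*I*√781/3534)) = -1358*(3509083/1178 + 7*I*√781/3534) = -2382667357/589 - 4753*I*√781/1767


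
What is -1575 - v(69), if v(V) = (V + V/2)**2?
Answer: -49149/4 ≈ -12287.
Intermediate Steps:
v(V) = 9*V**2/4 (v(V) = (V + V*(1/2))**2 = (V + V/2)**2 = (3*V/2)**2 = 9*V**2/4)
-1575 - v(69) = -1575 - 9*69**2/4 = -1575 - 9*4761/4 = -1575 - 1*42849/4 = -1575 - 42849/4 = -49149/4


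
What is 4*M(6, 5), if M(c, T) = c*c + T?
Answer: 164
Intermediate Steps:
M(c, T) = T + c² (M(c, T) = c² + T = T + c²)
4*M(6, 5) = 4*(5 + 6²) = 4*(5 + 36) = 4*41 = 164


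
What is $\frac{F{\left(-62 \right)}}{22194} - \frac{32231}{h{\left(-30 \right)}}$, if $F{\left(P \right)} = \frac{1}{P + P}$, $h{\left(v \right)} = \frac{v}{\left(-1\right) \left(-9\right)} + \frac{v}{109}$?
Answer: $\frac{7251349009223}{811856520} \approx 8931.8$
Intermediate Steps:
$h{\left(v \right)} = \frac{118 v}{981}$ ($h{\left(v \right)} = \frac{v}{9} + v \frac{1}{109} = v \frac{1}{9} + \frac{v}{109} = \frac{v}{9} + \frac{v}{109} = \frac{118 v}{981}$)
$F{\left(P \right)} = \frac{1}{2 P}$
$\frac{F{\left(-62 \right)}}{22194} - \frac{32231}{h{\left(-30 \right)}} = \frac{\frac{1}{2} \frac{1}{-62}}{22194} - \frac{32231}{\frac{118}{981} \left(-30\right)} = \frac{1}{2} \left(- \frac{1}{62}\right) \frac{1}{22194} - \frac{32231}{- \frac{1180}{327}} = \left(- \frac{1}{124}\right) \frac{1}{22194} - - \frac{10539537}{1180} = - \frac{1}{2752056} + \frac{10539537}{1180} = \frac{7251349009223}{811856520}$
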